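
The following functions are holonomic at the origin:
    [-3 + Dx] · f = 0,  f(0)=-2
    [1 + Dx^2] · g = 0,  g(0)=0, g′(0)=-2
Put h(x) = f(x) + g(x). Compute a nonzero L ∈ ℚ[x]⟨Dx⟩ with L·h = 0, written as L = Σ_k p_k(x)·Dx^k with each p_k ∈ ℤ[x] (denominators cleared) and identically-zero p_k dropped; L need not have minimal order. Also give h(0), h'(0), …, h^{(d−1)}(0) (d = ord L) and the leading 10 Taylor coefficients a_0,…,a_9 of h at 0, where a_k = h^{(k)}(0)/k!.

f: a_k = -2, -6, -9, -9, -27/4, -81/20, -81/40, -243/280, -729/2240, -243/2240, …
g: a_k = 0, -2, 0, 1/3, 0, -1/60, 0, 1/2520, 0, -1/181440, …
f+g: L₀ = lclm(L_f,L_g), ord ≤ 1+2.
L = -3 + Dx - 3·Dx^2 + Dx^3  (order 3).
h: a_k = -2, -8, -9, -26/3, -27/4, -61/15, -81/40, -1093/1260, -729/2240, -703/6480, …
ICs: h(0) = -2, h′(0) = -8, h′′(0) = -18.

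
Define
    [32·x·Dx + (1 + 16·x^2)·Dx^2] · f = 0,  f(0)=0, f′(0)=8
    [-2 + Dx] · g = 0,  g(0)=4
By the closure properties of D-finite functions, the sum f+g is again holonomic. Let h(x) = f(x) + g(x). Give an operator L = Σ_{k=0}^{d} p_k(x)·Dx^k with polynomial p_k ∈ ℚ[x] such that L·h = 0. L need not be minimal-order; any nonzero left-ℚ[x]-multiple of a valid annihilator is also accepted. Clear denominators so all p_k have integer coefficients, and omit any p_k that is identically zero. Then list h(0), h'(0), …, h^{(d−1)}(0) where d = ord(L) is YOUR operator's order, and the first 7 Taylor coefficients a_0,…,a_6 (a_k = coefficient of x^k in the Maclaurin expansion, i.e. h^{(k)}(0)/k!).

L = (32 - 64·x - 1536·x^2 - 1024·x^3)·Dx + (-18 + 704·x^2 - 512·x^4)·Dx^2 + (1 + 16·x + 32·x^2 + 256·x^3 + 256·x^4)·Dx^3  (order 3).
h: a_k = 4, 16, 8, -112/3, 8/3, 1232/3, 16/45, …
ICs: h(0) = 4, h′(0) = 16, h′′(0) = 16.

f: a_k = 0, 8, 0, -128/3, 0, 2048/5, 0, …
g: a_k = 4, 8, 8, 16/3, 8/3, 16/15, 16/45, …
Sum ⇒ L₀ = lclm(L_f,L_g) in ℚ(x)⟨Dx⟩.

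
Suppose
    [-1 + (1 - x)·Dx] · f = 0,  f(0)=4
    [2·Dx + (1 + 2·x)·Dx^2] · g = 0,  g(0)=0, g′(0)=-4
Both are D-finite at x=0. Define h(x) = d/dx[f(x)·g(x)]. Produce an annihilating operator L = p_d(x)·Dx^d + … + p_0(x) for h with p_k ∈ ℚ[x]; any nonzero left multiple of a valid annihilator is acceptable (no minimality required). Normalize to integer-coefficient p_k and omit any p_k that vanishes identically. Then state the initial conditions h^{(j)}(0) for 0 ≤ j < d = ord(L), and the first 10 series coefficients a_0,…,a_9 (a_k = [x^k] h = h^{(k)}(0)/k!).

f: a_k = 4, 4, 4, 4, 4, 4, 4, 4, 4, 4, …
g: a_k = 0, -4, 4, -16/3, 8, -64/5, 64/3, -256/7, 64, -1024/9, …
f·g: L₀ = L_f ⊗_s L_g, ord ≤ 1·2.
h=h₀': d/dx-closure on L₀ ⇒ L.
L = 8 + (-1 + 10·x)·Dx + (-1 - x + 2·x^2)·Dx^2  (order 2).
h: a_k = -16, 0, -64, 128/3, -608/3, 1344/5, -3552/5, 43264/35, -94688/35, 326720/63, …
ICs: h(0) = -16, h′(0) = 0.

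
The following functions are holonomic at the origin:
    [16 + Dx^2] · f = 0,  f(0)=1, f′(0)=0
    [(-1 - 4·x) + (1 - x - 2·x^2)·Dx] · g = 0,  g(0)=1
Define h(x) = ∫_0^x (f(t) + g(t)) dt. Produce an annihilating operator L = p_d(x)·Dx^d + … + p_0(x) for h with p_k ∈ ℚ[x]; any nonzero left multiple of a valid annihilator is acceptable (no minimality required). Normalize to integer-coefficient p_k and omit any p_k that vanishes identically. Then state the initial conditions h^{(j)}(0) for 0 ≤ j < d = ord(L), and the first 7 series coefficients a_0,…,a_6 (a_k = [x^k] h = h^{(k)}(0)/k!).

L = (-368 - 1408·x + 256·x^2 - 512·x^3 - 2560·x^4 - 2048·x^5)·Dx + (176 - 336·x - 384·x^2 + 1024·x^3 + 384·x^4 - 1536·x^5 - 1024·x^6)·Dx^2 + (-23 - 88·x + 16·x^2 - 32·x^3 - 160·x^4 - 128·x^5)·Dx^3 + (11 - 21·x - 24·x^2 + 64·x^3 + 24·x^4 - 96·x^5 - 64·x^6)·Dx^4  (order 4).
h: a_k = 0, 2, 1/2, -5/3, 5/4, 13/3, 7/2, …
ICs: h(0) = 0, h′(0) = 2, h′′(0) = 1, h′′′(0) = -10.

f: a_k = 1, 0, -8, 0, 32/3, 0, -256/45, …
g: a_k = 1, 1, 3, 5, 11, 21, 43, …
h₀=f+g: left-lcm gives L₀, ord ≤ 3.
h=∫₀ˣh₀: take L = L₀·Dx.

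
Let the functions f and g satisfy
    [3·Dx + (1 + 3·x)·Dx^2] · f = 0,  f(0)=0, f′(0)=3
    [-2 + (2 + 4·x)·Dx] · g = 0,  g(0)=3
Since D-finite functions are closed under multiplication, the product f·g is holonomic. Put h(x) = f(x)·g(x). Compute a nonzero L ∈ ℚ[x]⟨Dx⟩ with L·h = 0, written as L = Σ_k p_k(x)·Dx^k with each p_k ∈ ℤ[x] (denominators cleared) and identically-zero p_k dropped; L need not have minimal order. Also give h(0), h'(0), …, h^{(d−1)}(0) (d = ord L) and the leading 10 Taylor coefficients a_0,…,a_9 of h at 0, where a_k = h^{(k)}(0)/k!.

f: a_k = 0, 3, -9/2, 9, -81/4, 243/5, -243/2, 2187/7, -6561/8, 2187, …
g: a_k = 3, 3, -3/2, 3/2, -15/8, 21/8, -63/16, 99/16, -1287/128, 2145/128, …
L₀ := L_f ⊗_s L_g (sym. prod.), ord ≤ 2.
L = 3·x + (1 + 2·x)·Dx + (1 + 7·x + 16·x^2 + 12·x^3)·Dx^2  (order 2).
h: a_k = 0, 9, -9/2, 9, -45/2, 2367/40, -12681/80, 120123/280, -163809/140, 2877957/896, …
ICs: h(0) = 0, h′(0) = 9.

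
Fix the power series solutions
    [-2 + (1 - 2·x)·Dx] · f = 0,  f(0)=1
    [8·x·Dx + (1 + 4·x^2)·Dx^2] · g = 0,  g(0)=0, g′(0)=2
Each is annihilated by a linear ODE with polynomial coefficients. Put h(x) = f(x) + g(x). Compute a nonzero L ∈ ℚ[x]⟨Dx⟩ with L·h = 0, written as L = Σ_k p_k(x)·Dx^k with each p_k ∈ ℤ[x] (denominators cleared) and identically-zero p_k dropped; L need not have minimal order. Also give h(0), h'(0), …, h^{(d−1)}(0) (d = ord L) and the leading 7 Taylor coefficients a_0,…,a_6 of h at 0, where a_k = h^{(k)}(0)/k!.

L = (-8 + 64·x + 96·x^2)·Dx + (8 - 8·x + 32·x^2 + 96·x^3)·Dx^2 + (-1 + 16·x^4)·Dx^3  (order 3).
h: a_k = 1, 4, 4, 16/3, 16, 192/5, 64, …
ICs: h(0) = 1, h′(0) = 4, h′′(0) = 8.

f: a_k = 1, 2, 4, 8, 16, 32, 64, …
g: a_k = 0, 2, 0, -8/3, 0, 32/5, 0, …
Sum ⇒ L₀ = lclm(L_f,L_g) in ℚ(x)⟨Dx⟩.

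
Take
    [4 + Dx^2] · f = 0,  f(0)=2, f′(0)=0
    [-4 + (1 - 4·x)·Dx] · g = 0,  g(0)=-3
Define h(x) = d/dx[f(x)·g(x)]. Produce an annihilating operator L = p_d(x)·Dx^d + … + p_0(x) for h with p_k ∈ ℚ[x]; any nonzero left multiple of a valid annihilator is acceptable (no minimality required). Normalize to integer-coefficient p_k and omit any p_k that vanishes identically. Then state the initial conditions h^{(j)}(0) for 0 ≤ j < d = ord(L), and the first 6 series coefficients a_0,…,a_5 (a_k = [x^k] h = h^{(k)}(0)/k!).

f: a_k = 2, 0, -4, 0, 4/3, 0, …
g: a_k = -3, -12, -48, -192, -768, -3072, …
h₀=f·g: eliminate ⇒ L₀, order ≤ 2·1.
h=h₀': d/dx-closure on L₀ ⇒ L.
L = (-28 - 32·x + 64·x^2) + (-8 + 32·x)·Dx + (1 - 8·x + 16·x^2)·Dx^2  (order 2).
h: a_k = -24, -168, -1008, -5392, -26960, -647024/5, …
ICs: h(0) = -24, h′(0) = -168.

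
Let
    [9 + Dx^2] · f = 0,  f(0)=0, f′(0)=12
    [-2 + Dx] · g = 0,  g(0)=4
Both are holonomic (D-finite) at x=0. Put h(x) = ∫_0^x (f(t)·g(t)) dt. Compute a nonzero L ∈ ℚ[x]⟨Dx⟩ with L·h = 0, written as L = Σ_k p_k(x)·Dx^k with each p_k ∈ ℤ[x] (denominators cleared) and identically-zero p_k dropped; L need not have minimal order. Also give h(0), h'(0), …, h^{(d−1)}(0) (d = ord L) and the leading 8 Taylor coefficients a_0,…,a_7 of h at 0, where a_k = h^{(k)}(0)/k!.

L = 13·Dx - 4·Dx^2 + Dx^3  (order 3).
h: a_k = 0, 0, 24, 32, 6, -16, -199/15, -92/35, …
ICs: h(0) = 0, h′(0) = 0, h′′(0) = 48.

f: a_k = 0, 12, 0, -18, 0, 81/10, 0, -243/140, …
g: a_k = 4, 8, 8, 16/3, 8/3, 16/15, 16/45, 32/315, …
Product ⇒ symmetric product L₀, ord ≤ 2.
Integrate: L := L₀·Dx.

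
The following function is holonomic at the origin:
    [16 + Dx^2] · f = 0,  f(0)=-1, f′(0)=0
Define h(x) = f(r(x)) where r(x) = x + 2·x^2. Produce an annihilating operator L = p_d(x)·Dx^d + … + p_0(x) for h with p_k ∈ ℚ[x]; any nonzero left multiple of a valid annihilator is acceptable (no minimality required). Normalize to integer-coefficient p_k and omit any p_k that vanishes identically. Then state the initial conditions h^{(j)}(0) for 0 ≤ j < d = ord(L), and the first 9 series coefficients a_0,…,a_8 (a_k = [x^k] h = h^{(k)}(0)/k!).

f: a_k = -1, 0, 8, 0, -32/3, 0, 256/45, 0, -512/315, …
Change of var in L_f (x↦r) gives L₀.
L = (16 + 192·x + 768·x^2 + 1024·x^3) - 4·Dx + (1 + 4·x)·Dx^2  (order 2).
h: a_k = -1, 0, 8, 32, 64/3, -256/3, -11264/45, -4096/15, 53248/315, …
ICs: h(0) = -1, h′(0) = 0.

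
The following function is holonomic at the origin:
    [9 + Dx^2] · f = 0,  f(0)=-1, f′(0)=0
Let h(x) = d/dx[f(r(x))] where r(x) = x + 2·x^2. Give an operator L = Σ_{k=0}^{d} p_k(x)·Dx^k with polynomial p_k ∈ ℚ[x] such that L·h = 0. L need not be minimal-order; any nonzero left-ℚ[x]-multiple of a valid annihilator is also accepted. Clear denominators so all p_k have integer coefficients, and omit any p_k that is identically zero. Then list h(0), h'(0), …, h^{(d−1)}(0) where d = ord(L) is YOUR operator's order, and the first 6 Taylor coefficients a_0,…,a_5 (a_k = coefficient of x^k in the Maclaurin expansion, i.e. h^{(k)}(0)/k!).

f: a_k = -1, 0, 9/2, 0, -27/8, 0, …
f∘r: x↦r, Dx↦Dx/r' in L_f ⇒ L₀.
h=h₀': d/dx-closure on L₀ ⇒ L.
L = (57 + 144·x + 864·x^2 + 2304·x^3 + 2304·x^4) + (-12 - 48·x)·Dx + (1 + 8·x + 16·x^2)·Dx^2  (order 2).
h: a_k = 0, 9, 54, 117/2, -135, -19197/40, …
ICs: h(0) = 0, h′(0) = 9.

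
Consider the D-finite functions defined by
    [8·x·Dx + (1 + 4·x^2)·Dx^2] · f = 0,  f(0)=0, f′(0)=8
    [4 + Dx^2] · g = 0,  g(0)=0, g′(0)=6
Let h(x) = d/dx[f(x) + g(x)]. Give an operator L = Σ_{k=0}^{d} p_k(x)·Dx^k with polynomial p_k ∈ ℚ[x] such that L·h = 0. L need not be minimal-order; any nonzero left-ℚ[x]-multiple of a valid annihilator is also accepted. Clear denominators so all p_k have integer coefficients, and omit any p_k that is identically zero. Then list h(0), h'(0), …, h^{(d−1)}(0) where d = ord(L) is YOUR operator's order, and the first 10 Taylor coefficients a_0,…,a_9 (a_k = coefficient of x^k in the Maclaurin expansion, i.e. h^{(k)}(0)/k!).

f: a_k = 0, 8, 0, -32/3, 0, 128/5, 0, -512/7, 0, 2048/9, …
g: a_k = 0, 6, 0, -4, 0, 4/5, 0, -8/105, 0, 4/945, …
Weyl lclm of L_f,L_g ⇒ L₀ (ord ≤ 4).
Differentiate: ansatz ord ≤ ord L₀ ⇒ L.
L = (-352·x + 1792·x^3 + 512·x^5) + (-4 + 112·x^2 + 576·x^4 + 256·x^6)·Dx + (-88·x + 448·x^3 + 128·x^5)·Dx^2 + (-1 + 28·x^2 + 144·x^4 + 64·x^6)·Dx^3  (order 3).
h: a_k = 14, 0, -44, 0, 132, 0, -7688/15, 0, 215044/105, 0, …
ICs: h(0) = 14, h′(0) = 0, h′′(0) = -88.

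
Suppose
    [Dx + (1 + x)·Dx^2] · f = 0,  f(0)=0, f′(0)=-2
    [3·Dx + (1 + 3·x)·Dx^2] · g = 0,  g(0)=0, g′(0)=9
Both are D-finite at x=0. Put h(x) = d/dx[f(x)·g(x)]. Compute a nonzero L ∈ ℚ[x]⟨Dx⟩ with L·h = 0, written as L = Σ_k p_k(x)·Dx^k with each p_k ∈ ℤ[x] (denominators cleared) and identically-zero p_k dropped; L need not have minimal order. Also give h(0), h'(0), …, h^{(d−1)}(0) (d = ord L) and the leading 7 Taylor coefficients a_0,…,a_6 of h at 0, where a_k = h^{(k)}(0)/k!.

L = (30 + 72·x + 54·x^2) + (76 + 354·x + 540·x^2 + 270·x^3)·Dx + (29 + 200·x + 486·x^2 + 504·x^3 + 189·x^4)·Dx^2 + (2 + 19·x + 68·x^2 + 114·x^3 + 90·x^4 + 27·x^5)·Dx^3  (order 3).
h: a_k = 0, -36, 108, -294, 810, -11421/5, 32802/5, …
ICs: h(0) = 0, h′(0) = -36, h′′(0) = 216.

f: a_k = 0, -2, 1, -2/3, 1/2, -2/5, 1/3, …
g: a_k = 0, 9, -27/2, 27, -243/4, 729/5, -729/2, …
h₀=f·g: eliminate ⇒ L₀, order ≤ 2·2.
h₀' ⇒ L via d/dx closure of L₀.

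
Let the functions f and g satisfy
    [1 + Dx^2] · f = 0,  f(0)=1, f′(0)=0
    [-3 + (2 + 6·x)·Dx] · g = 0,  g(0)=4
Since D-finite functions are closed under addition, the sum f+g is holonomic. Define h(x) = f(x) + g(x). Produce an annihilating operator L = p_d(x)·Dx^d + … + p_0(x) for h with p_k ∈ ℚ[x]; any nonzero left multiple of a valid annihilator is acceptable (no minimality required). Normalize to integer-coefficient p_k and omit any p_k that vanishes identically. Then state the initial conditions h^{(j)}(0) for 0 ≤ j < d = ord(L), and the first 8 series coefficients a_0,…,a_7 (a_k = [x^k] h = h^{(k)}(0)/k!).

f: a_k = 1, 0, -1/2, 0, 1/24, 0, -1/720, 0, …
g: a_k = 4, 6, -9/2, 27/4, -405/32, 1701/64, -15309/256, 72171/512, …
f+g: L₀ = lclm(L_f,L_g), ord ≤ 2+1.
L = (-93 - 72·x - 108·x^2) + (-10 + 18·x + 216·x^2 + 216·x^3)·Dx + (-93 - 72·x - 108·x^2)·Dx^2 + (-10 + 18·x + 216·x^2 + 216·x^3)·Dx^3  (order 3).
h: a_k = 5, 6, -5, 27/4, -1211/96, 1701/64, -688921/11520, 72171/512, …
ICs: h(0) = 5, h′(0) = 6, h′′(0) = -10.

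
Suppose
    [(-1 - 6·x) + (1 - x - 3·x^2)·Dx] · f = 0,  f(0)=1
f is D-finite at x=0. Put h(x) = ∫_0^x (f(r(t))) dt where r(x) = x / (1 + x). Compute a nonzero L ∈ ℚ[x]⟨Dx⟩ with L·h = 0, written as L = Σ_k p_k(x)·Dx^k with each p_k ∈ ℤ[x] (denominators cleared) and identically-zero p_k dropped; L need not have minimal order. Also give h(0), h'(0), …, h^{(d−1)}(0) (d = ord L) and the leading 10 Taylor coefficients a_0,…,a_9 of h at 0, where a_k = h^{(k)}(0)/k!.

L = (1 + 7·x)·Dx + (-1 - 2·x + 2·x^2 + 3·x^3)·Dx^2  (order 2).
h: a_k = 0, 1, 1/2, 1, 0, 9/5, -3/2, 36/7, -63/8, 19, …
ICs: h(0) = 0, h′(0) = 1.

f: a_k = 1, 1, 4, 7, 19, 40, 97, 217, 508, 1159, …
L₀ from L_f via x↦r, Dx↦r'^{-1}Dx.
Integrate: L := L₀·Dx.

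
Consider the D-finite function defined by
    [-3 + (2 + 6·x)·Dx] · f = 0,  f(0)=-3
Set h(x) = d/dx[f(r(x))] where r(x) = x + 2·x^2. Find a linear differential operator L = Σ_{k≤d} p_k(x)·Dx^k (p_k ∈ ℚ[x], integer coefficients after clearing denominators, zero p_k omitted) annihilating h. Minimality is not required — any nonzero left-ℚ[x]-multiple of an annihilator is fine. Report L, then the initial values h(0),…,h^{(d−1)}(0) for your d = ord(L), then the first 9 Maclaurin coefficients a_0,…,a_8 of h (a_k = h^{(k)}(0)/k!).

L = 5 + (-2 - 14·x - 36·x^2 - 48·x^3)·Dx  (order 1).
h: a_k = -9/2, -45/4, 405/16, -945/32, -6075/256, 100845/512, -876015/2048, 846855/4096, 106058565/65536, …
ICs: h(0) = -9/2.

f: a_k = -3, -9/2, 27/8, -81/16, 1215/128, -5103/256, 45927/1024, -216513/2048, 8444007/32768, …
Change of var in L_f (x↦r) gives L₀.
Derive L from L₀ (diff closure).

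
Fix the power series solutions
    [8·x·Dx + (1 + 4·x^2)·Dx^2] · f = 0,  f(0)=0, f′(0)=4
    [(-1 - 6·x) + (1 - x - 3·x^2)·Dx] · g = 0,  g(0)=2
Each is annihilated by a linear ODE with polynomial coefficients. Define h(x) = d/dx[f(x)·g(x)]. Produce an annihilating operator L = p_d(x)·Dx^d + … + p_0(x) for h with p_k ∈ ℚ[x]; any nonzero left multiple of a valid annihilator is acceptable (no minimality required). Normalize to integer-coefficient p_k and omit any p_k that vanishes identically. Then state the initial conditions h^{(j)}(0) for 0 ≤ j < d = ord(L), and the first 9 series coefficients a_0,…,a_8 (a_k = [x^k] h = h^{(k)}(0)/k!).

L = (22 + 1032·x^2 + 1152·x^3 + 5184·x^4) + (13 + 86·x + 132·x^2 + 600·x^3 + 1152·x^4 + 3456·x^5)·Dx + (-3 - x - 35·x^2 + 44·x^3 + 16·x^4 + 192·x^5 + 432·x^6)·Dx^2  (order 2).
h: a_k = 8, 16, 64, 544/3, 2024/3, 8128/5, 63272/15, 1188928/105, 1086976/35, …
ICs: h(0) = 8, h′(0) = 16.

f: a_k = 0, 4, 0, -16/3, 0, 64/5, 0, -256/7, 0, …
g: a_k = 2, 2, 8, 14, 38, 80, 194, 434, 1016, …
Product ⇒ symmetric product L₀, ord ≤ 2.
h=h₀': d/dx-closure on L₀ ⇒ L.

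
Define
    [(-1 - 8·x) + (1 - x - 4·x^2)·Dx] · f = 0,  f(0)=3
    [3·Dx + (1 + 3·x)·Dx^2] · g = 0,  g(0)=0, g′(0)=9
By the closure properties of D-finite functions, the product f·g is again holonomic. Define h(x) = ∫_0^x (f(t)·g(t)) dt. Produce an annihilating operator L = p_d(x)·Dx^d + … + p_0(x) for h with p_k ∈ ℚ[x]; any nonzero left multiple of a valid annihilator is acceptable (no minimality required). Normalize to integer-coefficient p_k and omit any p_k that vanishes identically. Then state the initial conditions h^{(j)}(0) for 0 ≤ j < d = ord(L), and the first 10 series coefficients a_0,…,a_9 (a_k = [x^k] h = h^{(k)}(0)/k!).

L = (11 + 48·x)·Dx + (-1 + 25·x + 60·x^2)·Dx^2 + (-1 - 2·x + 7·x^2 + 12·x^3)·Dx^3  (order 3).
h: a_k = 0, 0, 27/2, -9/2, 351/8, -243/20, 7191/40, -5157/140, 192321/224, -48033/280, …
ICs: h(0) = 0, h′(0) = 0, h′′(0) = 27.

f: a_k = 3, 3, 15, 27, 87, 195, 543, 1323, 3495, 8787, …
g: a_k = 0, 9, -27/2, 27, -243/4, 729/5, -729/2, 6561/7, -19683/8, 6561, …
f·g: L₀ = L_f ⊗_s L_g, ord ≤ 1·2.
∫: right-multiply L₀ by Dx.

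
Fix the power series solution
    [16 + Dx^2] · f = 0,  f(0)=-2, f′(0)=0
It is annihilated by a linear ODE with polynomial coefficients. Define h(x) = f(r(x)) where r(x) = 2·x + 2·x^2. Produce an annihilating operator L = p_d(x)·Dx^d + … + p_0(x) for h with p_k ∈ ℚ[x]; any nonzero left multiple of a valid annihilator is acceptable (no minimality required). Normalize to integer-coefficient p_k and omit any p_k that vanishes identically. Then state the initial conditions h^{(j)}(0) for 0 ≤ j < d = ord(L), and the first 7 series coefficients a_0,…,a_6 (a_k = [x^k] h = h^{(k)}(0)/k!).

L = (64 + 384·x + 768·x^2 + 512·x^3) - 2·Dx + (1 + 2·x)·Dx^2  (order 2).
h: a_k = -2, 0, 64, 128, -832/3, -4096/3, -59392/45, …
ICs: h(0) = -2, h′(0) = 0.

f: a_k = -2, 0, 16, 0, -64/3, 0, 512/45, …
Substitute x→r, Dx→(1/r')Dx; clear ⇒ L₀.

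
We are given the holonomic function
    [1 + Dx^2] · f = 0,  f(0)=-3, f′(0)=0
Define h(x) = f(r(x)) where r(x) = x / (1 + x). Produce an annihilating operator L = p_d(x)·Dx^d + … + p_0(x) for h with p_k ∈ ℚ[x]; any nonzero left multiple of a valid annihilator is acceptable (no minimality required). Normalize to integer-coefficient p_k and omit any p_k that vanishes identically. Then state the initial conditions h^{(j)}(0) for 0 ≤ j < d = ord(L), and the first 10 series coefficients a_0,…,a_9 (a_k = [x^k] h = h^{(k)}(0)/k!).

f: a_k = -3, 0, 3/2, 0, -1/8, 0, 1/240, 0, -1/13440, 0, …
Substitute x→r, Dx→(1/r')Dx; clear ⇒ L₀.
L = 1 + (2 + 6·x + 6·x^2 + 2·x^3)·Dx + (1 + 4·x + 6·x^2 + 4·x^3 + x^4)·Dx^2  (order 2).
h: a_k = -3, 0, 3/2, -3, 35/8, -11/2, 1501/240, -261/40, 16699/2688, -8791/1680, …
ICs: h(0) = -3, h′(0) = 0.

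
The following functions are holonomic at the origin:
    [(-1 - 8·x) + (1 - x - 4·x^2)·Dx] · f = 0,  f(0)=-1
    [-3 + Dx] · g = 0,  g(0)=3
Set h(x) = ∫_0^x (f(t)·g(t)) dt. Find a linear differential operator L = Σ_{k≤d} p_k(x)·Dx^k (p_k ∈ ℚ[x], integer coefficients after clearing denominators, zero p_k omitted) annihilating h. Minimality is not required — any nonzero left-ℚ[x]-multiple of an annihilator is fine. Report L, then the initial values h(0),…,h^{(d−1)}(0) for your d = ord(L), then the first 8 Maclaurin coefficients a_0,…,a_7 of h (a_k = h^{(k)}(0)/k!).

f: a_k = -1, -1, -5, -9, -29, -65, -181, -441, …
g: a_k = 3, 9, 27/2, 27/2, 81/8, 243/40, 243/80, 729/560, …
Product ⇒ symmetric product L₀, ord ≤ 1.
h=∫₀ˣh₀: take L = L₀·Dx.
L = (4 + 5·x - 12·x^2)·Dx + (-1 + x + 4·x^2)·Dx^2  (order 2).
h: a_k = 0, -3, -6, -25/2, -99/4, -2073/40, -551/5, -19437/80, …
ICs: h(0) = 0, h′(0) = -3.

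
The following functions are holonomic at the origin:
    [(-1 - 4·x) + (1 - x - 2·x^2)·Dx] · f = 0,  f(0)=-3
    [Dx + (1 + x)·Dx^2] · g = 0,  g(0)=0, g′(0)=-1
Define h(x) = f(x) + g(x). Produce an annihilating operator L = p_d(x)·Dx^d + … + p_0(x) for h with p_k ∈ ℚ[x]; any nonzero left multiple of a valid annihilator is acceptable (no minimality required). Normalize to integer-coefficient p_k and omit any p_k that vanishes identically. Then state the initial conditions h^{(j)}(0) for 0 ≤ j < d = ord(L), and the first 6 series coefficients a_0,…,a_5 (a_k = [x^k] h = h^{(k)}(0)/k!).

L = (42 + 144·x + 144·x^2 + 96·x^3)·Dx + (28 + 172·x + 312·x^2 + 328·x^3 + 160·x^4)·Dx^2 + (-7 - 14·x + 5·x^2 + 56·x^3 + 76·x^4 + 32·x^5)·Dx^3  (order 3).
h: a_k = -3, -4, -17/2, -46/3, -131/4, -316/5, …
ICs: h(0) = -3, h′(0) = -4, h′′(0) = -17.

f: a_k = -3, -3, -9, -15, -33, -63, …
g: a_k = 0, -1, 1/2, -1/3, 1/4, -1/5, …
Sum ⇒ L₀ = lclm(L_f,L_g) in ℚ(x)⟨Dx⟩.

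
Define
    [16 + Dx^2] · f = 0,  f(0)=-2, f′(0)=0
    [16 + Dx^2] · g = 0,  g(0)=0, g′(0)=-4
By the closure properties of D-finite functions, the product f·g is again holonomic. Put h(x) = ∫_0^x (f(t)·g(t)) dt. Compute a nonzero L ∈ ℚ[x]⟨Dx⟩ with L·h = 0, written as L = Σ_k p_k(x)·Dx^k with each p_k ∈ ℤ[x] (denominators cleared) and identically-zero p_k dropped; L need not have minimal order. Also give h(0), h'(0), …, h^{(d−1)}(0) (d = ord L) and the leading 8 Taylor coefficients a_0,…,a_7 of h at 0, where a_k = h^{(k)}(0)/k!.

L = 64·Dx^2 + Dx^4  (order 4).
h: a_k = 0, 0, 4, 0, -64/3, 0, 2048/45, 0, …
ICs: h(0) = 0, h′(0) = 0, h′′(0) = 8, h′′′(0) = 0.

f: a_k = -2, 0, 16, 0, -64/3, 0, 512/45, 0, …
g: a_k = 0, -4, 0, 32/3, 0, -128/15, 0, 1024/315, …
Sym-product of L_f,L_g gives L₀ (≤ ord 4).
∫: right-multiply L₀ by Dx.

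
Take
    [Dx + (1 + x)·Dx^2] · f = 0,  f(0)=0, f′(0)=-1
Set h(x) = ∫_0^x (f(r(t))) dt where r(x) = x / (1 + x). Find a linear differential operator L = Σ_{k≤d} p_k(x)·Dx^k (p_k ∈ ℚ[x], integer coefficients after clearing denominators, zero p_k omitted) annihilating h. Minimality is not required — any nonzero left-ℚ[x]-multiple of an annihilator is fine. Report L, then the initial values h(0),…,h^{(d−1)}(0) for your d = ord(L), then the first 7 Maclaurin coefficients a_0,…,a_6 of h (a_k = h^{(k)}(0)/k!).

L = (3 + 4·x)·Dx^2 + (1 + 3·x + 2·x^2)·Dx^3  (order 3).
h: a_k = 0, 0, -1/2, 1/2, -7/12, 3/4, -31/30, …
ICs: h(0) = 0, h′(0) = 0, h′′(0) = -1.

f: a_k = 0, -1, 1/2, -1/3, 1/4, -1/5, 1/6, …
Change of var in L_f (x↦r) gives L₀.
h=∫h₀ ⇒ L = L₀·Dx.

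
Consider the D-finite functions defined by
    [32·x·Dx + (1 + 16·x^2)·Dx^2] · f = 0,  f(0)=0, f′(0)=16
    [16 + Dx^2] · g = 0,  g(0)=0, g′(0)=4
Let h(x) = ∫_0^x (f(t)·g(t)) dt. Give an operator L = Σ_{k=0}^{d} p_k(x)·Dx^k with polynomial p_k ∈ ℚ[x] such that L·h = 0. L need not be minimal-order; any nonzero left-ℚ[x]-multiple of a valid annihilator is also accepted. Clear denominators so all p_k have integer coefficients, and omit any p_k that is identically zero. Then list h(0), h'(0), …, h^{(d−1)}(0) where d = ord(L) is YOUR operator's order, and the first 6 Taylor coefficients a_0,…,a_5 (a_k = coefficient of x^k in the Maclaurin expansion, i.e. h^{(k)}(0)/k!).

L = (1280 + 53248·x^2 + 360448·x^4 + 2097152·x^6 + 8388608·x^8)·Dx + (1536·x + 40960·x^3 + 393216·x^5 + 2097152·x^7)·Dx^2 + (96 + 4096·x^2 + 36864·x^4 + 262144·x^6 + 1048576·x^8)·Dx^3 + (96·x + 2560·x^3 + 24576·x^5 + 131072·x^7)·Dx^4 + (1 + 48·x^2 + 896·x^4 + 8192·x^6 + 32768·x^8)·Dx^5  (order 5).
h: a_k = 0, 0, 0, 64/3, 0, -512/5, …
ICs: h(0) = 0, h′(0) = 0, h′′(0) = 0, h′′′(0) = 128, h′′′′(0) = 0.

f: a_k = 0, 16, 0, -256/3, 0, 4096/5, …
g: a_k = 0, 4, 0, -32/3, 0, 128/15, …
h₀=f·g: eliminate ⇒ L₀, order ≤ 2·2.
∫: right-multiply L₀ by Dx.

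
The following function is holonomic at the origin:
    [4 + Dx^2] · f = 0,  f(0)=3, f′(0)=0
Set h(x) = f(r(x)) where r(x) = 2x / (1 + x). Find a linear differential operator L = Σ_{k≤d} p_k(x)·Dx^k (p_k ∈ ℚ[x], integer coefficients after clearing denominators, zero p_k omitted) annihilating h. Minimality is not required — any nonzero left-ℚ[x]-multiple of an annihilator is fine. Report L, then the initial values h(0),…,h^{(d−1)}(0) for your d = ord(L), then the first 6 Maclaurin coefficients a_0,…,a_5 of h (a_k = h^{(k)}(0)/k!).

L = 16 + (2 + 6·x + 6·x^2 + 2·x^3)·Dx + (1 + 4·x + 6·x^2 + 4·x^3 + x^4)·Dx^2  (order 2).
h: a_k = 3, 0, -24, 48, -40, -32, …
ICs: h(0) = 3, h′(0) = 0.

f: a_k = 3, 0, -6, 0, 2, 0, …
Substitute x→r, Dx→(1/r')Dx; clear ⇒ L₀.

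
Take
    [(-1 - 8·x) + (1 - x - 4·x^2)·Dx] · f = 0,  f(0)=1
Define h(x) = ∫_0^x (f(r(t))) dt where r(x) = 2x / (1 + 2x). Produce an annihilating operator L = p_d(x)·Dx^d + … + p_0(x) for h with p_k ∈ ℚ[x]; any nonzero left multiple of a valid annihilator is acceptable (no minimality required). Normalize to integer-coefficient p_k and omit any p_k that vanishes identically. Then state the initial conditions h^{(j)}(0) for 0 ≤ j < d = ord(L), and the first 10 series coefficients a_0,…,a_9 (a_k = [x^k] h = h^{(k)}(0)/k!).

L = (2 + 36·x)·Dx + (-1 - 4·x + 12·x^2 + 32·x^3)·Dx^2  (order 2).
h: a_k = 0, 1, 1, 16/3, 0, 256/5, -256/3, 5120/7, -2304, 118784/9, …
ICs: h(0) = 0, h′(0) = 1.

f: a_k = 1, 1, 5, 9, 29, 65, 181, 441, 1165, 2929, …
Substitute x→r, Dx→(1/r')Dx; clear ⇒ L₀.
h=∫h₀ ⇒ L = L₀·Dx.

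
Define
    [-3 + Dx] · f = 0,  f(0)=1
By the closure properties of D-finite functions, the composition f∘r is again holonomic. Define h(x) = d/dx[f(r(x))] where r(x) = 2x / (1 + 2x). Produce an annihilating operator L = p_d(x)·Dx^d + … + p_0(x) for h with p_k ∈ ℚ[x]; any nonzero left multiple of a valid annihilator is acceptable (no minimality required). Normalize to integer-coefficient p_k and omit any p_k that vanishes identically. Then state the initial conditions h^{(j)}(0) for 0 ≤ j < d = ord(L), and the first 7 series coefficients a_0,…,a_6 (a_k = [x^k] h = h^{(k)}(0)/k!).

f: a_k = 1, 3, 9/2, 9/2, 27/8, 81/40, 81/80, …
Change of var in L_f (x↦r) gives L₀.
h₀' ⇒ L via d/dx closure of L₀.
L = (2 - 8·x) + (-1 - 4·x - 4·x^2)·Dx  (order 1).
h: a_k = 6, 12, -36, 24, 84, -1656/5, 3288/5, …
ICs: h(0) = 6.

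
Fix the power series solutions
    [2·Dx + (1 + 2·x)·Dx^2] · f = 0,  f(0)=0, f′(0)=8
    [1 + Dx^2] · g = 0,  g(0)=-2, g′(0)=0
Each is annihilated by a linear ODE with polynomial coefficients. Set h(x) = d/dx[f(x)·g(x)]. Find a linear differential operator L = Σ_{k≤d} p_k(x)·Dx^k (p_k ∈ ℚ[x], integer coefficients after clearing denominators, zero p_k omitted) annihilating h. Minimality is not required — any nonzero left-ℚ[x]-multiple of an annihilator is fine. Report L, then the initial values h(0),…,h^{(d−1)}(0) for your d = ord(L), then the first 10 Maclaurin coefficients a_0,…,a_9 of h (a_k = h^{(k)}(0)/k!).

f: a_k = 0, 8, -8, 32/3, -16, 128/5, -128/3, 512/7, -128, 2048/9, …
g: a_k = -2, 0, 1, 0, -1/12, 0, 1/360, 0, -1/20160, 0, …
L₀ := L_f ⊗_s L_g (sym. prod.), ord ≤ 4.
h₀' ⇒ L via d/dx closure of L₀.
L = (-52 - 31·x - 87·x^2 - 96·x^3 - 8·x^4 + 48·x^5 + 16·x^6) + (-33 - 98·x - 80·x^2 + 80·x^4 + 32·x^5)·Dx + (-55 - 46·x - 110·x^2 - 96·x^3 + 32·x^4 + 96·x^5 + 32·x^6)·Dx^2 + (-33 - 98·x - 80·x^2 + 80·x^4 + 32·x^5)·Dx^3 + (-3 - 15·x - 23·x^2 + 40·x^4 + 48·x^5 + 16·x^6)·Dx^4  (order 4).
h: a_k = -16, 32, -40, 96, -206, 420, -12763/15, 77272/45, -2903587/840, 1750673/252, …
ICs: h(0) = -16, h′(0) = 32, h′′(0) = -80, h′′′(0) = 576.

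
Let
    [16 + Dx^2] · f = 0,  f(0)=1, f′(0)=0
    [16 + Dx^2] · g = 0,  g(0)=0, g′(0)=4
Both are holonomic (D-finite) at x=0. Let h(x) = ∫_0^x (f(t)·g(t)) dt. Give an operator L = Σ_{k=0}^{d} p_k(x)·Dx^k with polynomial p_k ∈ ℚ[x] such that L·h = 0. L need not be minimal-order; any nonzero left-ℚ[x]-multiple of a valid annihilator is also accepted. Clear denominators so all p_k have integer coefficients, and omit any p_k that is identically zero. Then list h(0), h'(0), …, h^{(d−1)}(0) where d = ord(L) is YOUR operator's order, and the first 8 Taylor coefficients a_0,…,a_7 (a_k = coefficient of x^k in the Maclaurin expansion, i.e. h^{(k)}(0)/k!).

f: a_k = 1, 0, -8, 0, 32/3, 0, -256/45, 0, …
g: a_k = 0, 4, 0, -32/3, 0, 128/15, 0, -1024/315, …
h₀=f·g: eliminate ⇒ L₀, order ≤ 2·2.
h=∫₀ˣh₀: take L = L₀·Dx.
L = 64·Dx^2 + Dx^4  (order 4).
h: a_k = 0, 0, 2, 0, -32/3, 0, 1024/45, 0, …
ICs: h(0) = 0, h′(0) = 0, h′′(0) = 4, h′′′(0) = 0.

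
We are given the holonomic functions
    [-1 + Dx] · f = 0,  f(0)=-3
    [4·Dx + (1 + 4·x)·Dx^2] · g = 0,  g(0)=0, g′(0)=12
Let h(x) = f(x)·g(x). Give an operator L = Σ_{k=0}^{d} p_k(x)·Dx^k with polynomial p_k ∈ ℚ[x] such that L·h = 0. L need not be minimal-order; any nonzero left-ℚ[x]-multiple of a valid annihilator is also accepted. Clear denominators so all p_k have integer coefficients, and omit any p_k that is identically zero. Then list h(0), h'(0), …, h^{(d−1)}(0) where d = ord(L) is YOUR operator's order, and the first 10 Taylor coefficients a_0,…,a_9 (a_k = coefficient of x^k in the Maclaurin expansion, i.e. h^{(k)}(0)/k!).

f: a_k = -3, -3, -3/2, -1/2, -1/8, -1/40, -1/240, -1/1680, -1/13440, -1/120960, …
g: a_k = 0, 12, -24, 64, -192, 3072/5, -2048, 49152/7, -24576, 262144/3, …
L₀ := L_f ⊗_s L_g (sym. prod.), ord ≤ 2.
L = (-3 + 4·x) + (2 - 8·x)·Dx + (1 + 4·x)·Dx^2  (order 2).
h: a_k = 0, -36, 36, -138, 414, -13527/10, 9119/2, -2205587/140, 1109003/20, -665269331/3360, …
ICs: h(0) = 0, h′(0) = -36.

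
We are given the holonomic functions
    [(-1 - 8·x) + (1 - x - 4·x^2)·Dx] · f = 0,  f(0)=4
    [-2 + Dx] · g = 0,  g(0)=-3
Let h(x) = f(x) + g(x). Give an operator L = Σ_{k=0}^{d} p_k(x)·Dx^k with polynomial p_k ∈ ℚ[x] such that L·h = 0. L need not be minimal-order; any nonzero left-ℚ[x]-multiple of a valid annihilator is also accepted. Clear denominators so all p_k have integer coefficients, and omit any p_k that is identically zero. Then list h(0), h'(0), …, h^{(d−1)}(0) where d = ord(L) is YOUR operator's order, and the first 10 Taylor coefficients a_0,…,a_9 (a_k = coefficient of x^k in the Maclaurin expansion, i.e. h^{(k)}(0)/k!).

L = (-16 - 20·x - 240·x^2 - 128·x^3) + (6 + 32·x + 124·x^2 - 32·x^3 - 64·x^4)·Dx + (1 - 11·x - 2·x^2 + 48·x^3 + 32·x^4)·Dx^2  (order 2).
h: a_k = 1, -2, 14, 32, 114, 1296/5, 10856/15, 185212/105, 489298/105, 11071616/945, …
ICs: h(0) = 1, h′(0) = -2.

f: a_k = 4, 4, 20, 36, 116, 260, 724, 1764, 4660, 11716, …
g: a_k = -3, -6, -6, -4, -2, -4/5, -4/15, -8/105, -2/105, -4/945, …
Sum ⇒ L₀ = lclm(L_f,L_g) in ℚ(x)⟨Dx⟩.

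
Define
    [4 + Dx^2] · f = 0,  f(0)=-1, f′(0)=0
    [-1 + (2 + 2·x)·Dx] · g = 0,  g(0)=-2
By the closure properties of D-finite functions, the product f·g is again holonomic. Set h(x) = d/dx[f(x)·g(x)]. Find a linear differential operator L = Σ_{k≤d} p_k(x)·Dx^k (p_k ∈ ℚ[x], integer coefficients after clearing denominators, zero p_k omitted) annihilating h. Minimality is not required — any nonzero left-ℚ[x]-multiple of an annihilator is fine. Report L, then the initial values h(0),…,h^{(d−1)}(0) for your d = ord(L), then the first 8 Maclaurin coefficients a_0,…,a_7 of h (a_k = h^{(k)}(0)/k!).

f: a_k = -1, 0, 2, 0, -2/3, 0, 4/45, 0, …
g: a_k = -2, -1, 1/4, -1/8, 5/64, -7/128, 21/512, -33/1024, …
f·g: L₀ = L_f ⊗_s L_g, ord ≤ 2·1.
h₀' ⇒ L via d/dx closure of L₀.
L = (413 + 1344·x + 1696·x^2 + 1024·x^3 + 256·x^4) + (-52 - 180·x - 192·x^2 - 64·x^3)·Dx + (76 + 280·x + 396·x^2 + 256·x^3 + 64·x^4)·Dx^2  (order 2).
h: a_k = 1, -17/2, -45/8, 337/48, 905/384, -5281/3840, -26677/46080, 199649/645120, …
ICs: h(0) = 1, h′(0) = -17/2.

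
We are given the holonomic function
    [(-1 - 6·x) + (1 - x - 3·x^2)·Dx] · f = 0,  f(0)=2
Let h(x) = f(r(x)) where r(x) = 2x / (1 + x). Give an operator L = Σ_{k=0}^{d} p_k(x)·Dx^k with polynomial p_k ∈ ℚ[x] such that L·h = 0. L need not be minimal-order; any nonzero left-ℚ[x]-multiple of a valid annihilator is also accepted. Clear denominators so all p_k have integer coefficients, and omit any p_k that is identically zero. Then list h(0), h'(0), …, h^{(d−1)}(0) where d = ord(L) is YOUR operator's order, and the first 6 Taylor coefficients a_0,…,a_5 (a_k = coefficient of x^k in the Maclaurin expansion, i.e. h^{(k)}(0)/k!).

f: a_k = 2, 2, 8, 14, 38, 80, …
Substitute x→r, Dx→(1/r')Dx; clear ⇒ L₀.
L = (2 + 26·x) + (-1 - x + 13·x^2 + 13·x^3)·Dx  (order 1).
h: a_k = 2, 4, 28, 52, 364, 676, …
ICs: h(0) = 2.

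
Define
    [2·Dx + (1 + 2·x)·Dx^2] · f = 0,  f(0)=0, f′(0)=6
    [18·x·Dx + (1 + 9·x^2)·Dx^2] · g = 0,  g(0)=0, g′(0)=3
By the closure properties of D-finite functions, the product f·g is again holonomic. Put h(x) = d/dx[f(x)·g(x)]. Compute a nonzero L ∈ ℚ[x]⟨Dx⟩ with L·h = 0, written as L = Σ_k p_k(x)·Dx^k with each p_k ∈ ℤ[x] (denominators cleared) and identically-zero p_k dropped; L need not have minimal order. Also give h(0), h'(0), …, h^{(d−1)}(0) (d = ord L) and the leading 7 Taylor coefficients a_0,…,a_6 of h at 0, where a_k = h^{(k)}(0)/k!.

L = (792 + 3024·x + 22680·x^2 + 102384·x^3 + 174960·x^4 + 151632·x^5 + 104976·x^7) + (332 + 4752·x + 28908·x^2 + 127008·x^3 + 351216·x^4 + 542376·x^5 + 408240·x^6 + 157464·x^7 + 367416·x^8)·Dx + (44 + 916·x + 6696·x^2 + 27252·x^3 + 85860·x^4 + 193428·x^5 + 279936·x^6 + 224532·x^7 + 157464·x^8 + 209952·x^9)·Dx^2 + (10 + 76·x + 418·x^2 + 1728·x^3 + 5391·x^4 + 12960·x^5 + 24948·x^6 + 34992·x^7 + 29889·x^8 + 26244·x^9 + 26244·x^10)·Dx^3  (order 3).
h: a_k = 0, 36, -54, -120, 90, 8316/5, -9786/5, …
ICs: h(0) = 0, h′(0) = 36, h′′(0) = -108.

f: a_k = 0, 6, -6, 8, -12, 96/5, -32, …
g: a_k = 0, 3, 0, -9, 0, 243/5, 0, …
f·g: L₀ = L_f ⊗_s L_g, ord ≤ 2·2.
h₀' ⇒ L via d/dx closure of L₀.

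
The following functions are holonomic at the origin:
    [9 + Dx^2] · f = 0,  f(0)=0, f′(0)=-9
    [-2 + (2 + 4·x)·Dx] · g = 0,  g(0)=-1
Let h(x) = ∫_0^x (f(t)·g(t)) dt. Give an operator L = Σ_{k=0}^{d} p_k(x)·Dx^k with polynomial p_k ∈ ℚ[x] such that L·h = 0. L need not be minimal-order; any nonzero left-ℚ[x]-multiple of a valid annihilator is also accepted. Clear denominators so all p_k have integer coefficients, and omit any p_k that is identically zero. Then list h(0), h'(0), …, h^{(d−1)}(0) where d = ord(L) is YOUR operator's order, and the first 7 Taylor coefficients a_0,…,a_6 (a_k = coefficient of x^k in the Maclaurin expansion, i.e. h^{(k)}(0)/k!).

f: a_k = 0, -9, 0, 27/2, 0, -243/40, 0, …
g: a_k = -1, -1, 1/2, -1/2, 5/8, -7/8, 21/16, …
f·g: L₀ = L_f ⊗_s L_g, ord ≤ 2·1.
∫: right-multiply L₀ by Dx.
L = (12 + 36·x + 36·x^2)·Dx + (-2 - 4·x)·Dx^2 + (1 + 4·x + 4·x^2)·Dx^3  (order 3).
h: a_k = 0, 0, 9/2, 3, -9/2, -9/5, 6/5, …
ICs: h(0) = 0, h′(0) = 0, h′′(0) = 9.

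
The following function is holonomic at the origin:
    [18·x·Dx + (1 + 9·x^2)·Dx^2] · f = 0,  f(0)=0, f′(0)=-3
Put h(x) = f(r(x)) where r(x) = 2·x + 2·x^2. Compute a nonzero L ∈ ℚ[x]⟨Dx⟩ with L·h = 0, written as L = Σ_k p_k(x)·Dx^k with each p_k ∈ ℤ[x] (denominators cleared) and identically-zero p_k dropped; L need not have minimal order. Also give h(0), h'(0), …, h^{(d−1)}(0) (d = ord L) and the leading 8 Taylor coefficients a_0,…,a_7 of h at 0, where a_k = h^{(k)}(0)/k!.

L = (-2 + 72·x + 288·x^2 + 432·x^3 + 216·x^4)·Dx + (1 + 2·x + 36·x^2 + 144·x^3 + 180·x^4 + 72·x^5)·Dx^2  (order 2).
h: a_k = 0, -6, -6, 72, 216, -6696/5, -7704, 171072/7, …
ICs: h(0) = 0, h′(0) = -6.

f: a_k = 0, -3, 0, 9, 0, -243/5, 0, 2187/7, …
L₀ from L_f via x↦r, Dx↦r'^{-1}Dx.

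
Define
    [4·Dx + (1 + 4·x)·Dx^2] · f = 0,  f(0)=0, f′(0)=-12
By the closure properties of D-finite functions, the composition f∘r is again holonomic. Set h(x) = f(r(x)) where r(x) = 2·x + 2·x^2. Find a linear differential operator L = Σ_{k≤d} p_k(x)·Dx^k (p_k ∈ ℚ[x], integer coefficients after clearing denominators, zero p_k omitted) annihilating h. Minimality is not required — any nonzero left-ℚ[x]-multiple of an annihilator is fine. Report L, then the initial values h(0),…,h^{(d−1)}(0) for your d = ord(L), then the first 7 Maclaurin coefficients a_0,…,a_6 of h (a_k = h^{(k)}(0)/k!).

f: a_k = 0, -12, 24, -64, 192, -3072/5, 2048, …
f∘r: x↦r, Dx↦Dx/r' in L_f ⇒ L₀.
L = (6 + 16·x + 16·x^2)·Dx + (1 + 10·x + 24·x^2 + 16·x^3)·Dx^2  (order 2).
h: a_k = 0, -24, 72, -320, 1632, -44544/5, 50688, …
ICs: h(0) = 0, h′(0) = -24.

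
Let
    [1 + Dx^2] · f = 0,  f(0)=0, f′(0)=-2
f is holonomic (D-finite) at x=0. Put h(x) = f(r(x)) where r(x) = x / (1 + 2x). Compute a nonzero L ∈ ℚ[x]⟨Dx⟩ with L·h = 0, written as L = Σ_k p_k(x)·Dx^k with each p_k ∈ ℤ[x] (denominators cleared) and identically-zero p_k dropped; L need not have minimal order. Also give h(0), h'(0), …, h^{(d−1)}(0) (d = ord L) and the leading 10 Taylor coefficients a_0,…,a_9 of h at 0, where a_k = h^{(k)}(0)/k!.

L = 1 + (4 + 24·x + 48·x^2 + 32·x^3)·Dx + (1 + 8·x + 24·x^2 + 32·x^3 + 16·x^4)·Dx^2  (order 2).
h: a_k = 0, -2, 4, -23/3, 14, -1441/60, 75/2, -123479/2520, 6599/180, 12104063/181440, …
ICs: h(0) = 0, h′(0) = -2.

f: a_k = 0, -2, 0, 1/3, 0, -1/60, 0, 1/2520, 0, -1/181440, …
Substitute x→r, Dx→(1/r')Dx; clear ⇒ L₀.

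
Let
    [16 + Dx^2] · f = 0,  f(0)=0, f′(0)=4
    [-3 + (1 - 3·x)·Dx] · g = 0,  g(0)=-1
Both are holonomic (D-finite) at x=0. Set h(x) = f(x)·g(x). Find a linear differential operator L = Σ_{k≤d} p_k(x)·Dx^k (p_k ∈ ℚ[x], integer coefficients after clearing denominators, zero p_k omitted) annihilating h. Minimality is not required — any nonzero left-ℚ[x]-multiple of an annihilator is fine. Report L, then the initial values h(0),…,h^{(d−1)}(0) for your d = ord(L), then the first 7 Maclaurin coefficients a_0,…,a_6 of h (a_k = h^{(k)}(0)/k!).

f: a_k = 0, 4, 0, -32/3, 0, 128/15, 0, …
g: a_k = -1, -3, -9, -27, -81, -243, -729, …
Product ⇒ symmetric product L₀, ord ≤ 2.
L = (-16 + 48·x) + 6·Dx + (-1 + 3·x)·Dx^2  (order 2).
h: a_k = 0, -4, -12, -76/3, -76, -3548/15, -3548/5, …
ICs: h(0) = 0, h′(0) = -4.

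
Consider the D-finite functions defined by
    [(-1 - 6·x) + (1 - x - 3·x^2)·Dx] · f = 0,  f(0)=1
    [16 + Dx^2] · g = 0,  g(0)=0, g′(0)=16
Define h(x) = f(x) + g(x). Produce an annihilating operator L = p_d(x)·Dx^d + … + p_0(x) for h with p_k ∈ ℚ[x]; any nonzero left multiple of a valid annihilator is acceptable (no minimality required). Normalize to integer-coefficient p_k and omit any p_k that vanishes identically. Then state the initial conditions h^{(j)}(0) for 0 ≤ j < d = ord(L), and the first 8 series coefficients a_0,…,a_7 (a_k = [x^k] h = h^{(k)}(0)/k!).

L = (464 + 2816·x + 416·x^2 + 2112·x^3 + 5760·x^4 + 6912·x^5) + (-192 + 304·x + 672·x^2 - 1312·x^3 - 1008·x^4 + 3456·x^5 + 3456·x^6)·Dx + (29 + 176·x + 26·x^2 + 132·x^3 + 360·x^4 + 432·x^5)·Dx^2 + (-12 + 19·x + 42·x^2 - 82·x^3 - 63·x^4 + 216·x^5 + 216·x^6)·Dx^3  (order 3).
h: a_k = 1, 17, 4, -107/3, 19, 1112/15, 97, 64259/315, …
ICs: h(0) = 1, h′(0) = 17, h′′(0) = 8.

f: a_k = 1, 1, 4, 7, 19, 40, 97, 217, …
g: a_k = 0, 16, 0, -128/3, 0, 512/15, 0, -4096/315, …
L₀ := lclm(L_f,L_g); ord L₀ ≤ 1+2.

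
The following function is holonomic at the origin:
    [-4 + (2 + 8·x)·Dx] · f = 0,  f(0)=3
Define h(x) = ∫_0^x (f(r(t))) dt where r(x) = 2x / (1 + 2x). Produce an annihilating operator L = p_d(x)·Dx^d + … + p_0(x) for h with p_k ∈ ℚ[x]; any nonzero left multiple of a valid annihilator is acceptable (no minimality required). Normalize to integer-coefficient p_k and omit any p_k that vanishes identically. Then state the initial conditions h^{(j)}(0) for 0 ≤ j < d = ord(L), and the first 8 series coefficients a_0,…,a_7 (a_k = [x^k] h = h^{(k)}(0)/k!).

f: a_k = 3, 6, -6, 12, -30, 84, -252, 792, …
f∘r: x↦r, Dx↦Dx/r' in L_f ⇒ L₀.
∫: right-multiply L₀ by Dx.
L = -4·Dx + (1 + 12·x + 20·x^2)·Dx^2  (order 2).
h: a_k = 0, 3, 6, -16, 60, -288, 1632, -72192/7, …
ICs: h(0) = 0, h′(0) = 3.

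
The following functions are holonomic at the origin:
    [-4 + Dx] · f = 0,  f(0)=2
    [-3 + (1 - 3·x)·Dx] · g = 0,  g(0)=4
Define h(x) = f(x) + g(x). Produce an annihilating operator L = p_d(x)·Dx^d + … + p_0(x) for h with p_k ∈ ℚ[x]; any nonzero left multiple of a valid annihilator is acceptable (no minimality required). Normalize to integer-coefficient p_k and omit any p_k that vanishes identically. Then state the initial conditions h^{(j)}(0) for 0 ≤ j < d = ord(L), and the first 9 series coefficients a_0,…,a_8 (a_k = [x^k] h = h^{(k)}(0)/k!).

L = (24 + 144·x) + (-2 - 96·x + 144·x^2)·Dx + (-1 + 15·x - 36·x^2)·Dx^2  (order 2).
h: a_k = 6, 20, 52, 388/3, 1036/3, 14836/15, 131732/45, 2757668/315, 8267884/315, …
ICs: h(0) = 6, h′(0) = 20.

f: a_k = 2, 8, 16, 64/3, 64/3, 256/15, 512/45, 2048/315, 1024/315, …
g: a_k = 4, 12, 36, 108, 324, 972, 2916, 8748, 26244, …
Weyl lclm of L_f,L_g ⇒ L₀ (ord ≤ 2).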